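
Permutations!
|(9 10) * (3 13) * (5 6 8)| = 6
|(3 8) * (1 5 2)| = 6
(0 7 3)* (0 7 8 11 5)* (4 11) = (0 8 4 11 5)(3 7) = [8, 1, 2, 7, 11, 0, 6, 3, 4, 9, 10, 5]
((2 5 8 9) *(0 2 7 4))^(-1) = (0 4 7 9 8 5 2) = [4, 1, 0, 3, 7, 2, 6, 9, 5, 8]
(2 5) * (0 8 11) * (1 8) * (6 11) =(0 1 8 6 11)(2 5) =[1, 8, 5, 3, 4, 2, 11, 7, 6, 9, 10, 0]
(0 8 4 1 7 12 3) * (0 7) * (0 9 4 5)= (0 8 5)(1 9 4)(3 7 12)= [8, 9, 2, 7, 1, 0, 6, 12, 5, 4, 10, 11, 3]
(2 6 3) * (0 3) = (0 3 2 6) = [3, 1, 6, 2, 4, 5, 0]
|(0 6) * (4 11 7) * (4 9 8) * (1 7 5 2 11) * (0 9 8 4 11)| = |(0 6 9 4 1 7 8 11 5 2)| = 10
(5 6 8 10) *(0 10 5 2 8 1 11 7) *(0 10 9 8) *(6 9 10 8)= (0 10 2)(1 11 7 8 5 9 6)= [10, 11, 0, 3, 4, 9, 1, 8, 5, 6, 2, 7]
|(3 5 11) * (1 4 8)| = |(1 4 8)(3 5 11)| = 3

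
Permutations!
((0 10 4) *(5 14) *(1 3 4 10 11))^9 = (0 4 3 1 11)(5 14) = [4, 11, 2, 1, 3, 14, 6, 7, 8, 9, 10, 0, 12, 13, 5]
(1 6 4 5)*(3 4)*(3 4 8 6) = [0, 3, 2, 8, 5, 1, 4, 7, 6] = (1 3 8 6 4 5)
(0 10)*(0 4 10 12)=(0 12)(4 10)=[12, 1, 2, 3, 10, 5, 6, 7, 8, 9, 4, 11, 0]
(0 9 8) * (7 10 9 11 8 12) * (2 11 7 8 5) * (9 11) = [7, 1, 9, 3, 4, 2, 6, 10, 0, 12, 11, 5, 8] = (0 7 10 11 5 2 9 12 8)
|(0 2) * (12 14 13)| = |(0 2)(12 14 13)| = 6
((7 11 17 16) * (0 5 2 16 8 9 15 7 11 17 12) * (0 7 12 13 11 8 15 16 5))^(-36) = (17) = [0, 1, 2, 3, 4, 5, 6, 7, 8, 9, 10, 11, 12, 13, 14, 15, 16, 17]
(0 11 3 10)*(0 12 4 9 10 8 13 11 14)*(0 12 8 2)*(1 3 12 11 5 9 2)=(0 14 11 12 4 2)(1 3)(5 9 10 8 13)=[14, 3, 0, 1, 2, 9, 6, 7, 13, 10, 8, 12, 4, 5, 11]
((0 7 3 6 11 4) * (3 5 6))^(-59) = (0 7 5 6 11 4) = [7, 1, 2, 3, 0, 6, 11, 5, 8, 9, 10, 4]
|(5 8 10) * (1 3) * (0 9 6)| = |(0 9 6)(1 3)(5 8 10)| = 6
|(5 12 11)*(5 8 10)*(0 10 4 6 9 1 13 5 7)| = |(0 10 7)(1 13 5 12 11 8 4 6 9)| = 9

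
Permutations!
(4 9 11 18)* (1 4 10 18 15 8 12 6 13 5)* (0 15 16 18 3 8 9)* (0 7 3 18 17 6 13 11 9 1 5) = (0 15 1 4 7 3 8 12 13)(6 11 16 17)(10 18) = [15, 4, 2, 8, 7, 5, 11, 3, 12, 9, 18, 16, 13, 0, 14, 1, 17, 6, 10]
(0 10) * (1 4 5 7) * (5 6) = [10, 4, 2, 3, 6, 7, 5, 1, 8, 9, 0] = (0 10)(1 4 6 5 7)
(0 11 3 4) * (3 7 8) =(0 11 7 8 3 4) =[11, 1, 2, 4, 0, 5, 6, 8, 3, 9, 10, 7]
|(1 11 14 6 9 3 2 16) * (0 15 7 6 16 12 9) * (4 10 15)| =12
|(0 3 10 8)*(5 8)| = 5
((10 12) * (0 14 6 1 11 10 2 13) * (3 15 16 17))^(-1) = [13, 6, 12, 17, 4, 5, 14, 7, 8, 9, 11, 1, 10, 2, 0, 3, 15, 16] = (0 13 2 12 10 11 1 6 14)(3 17 16 15)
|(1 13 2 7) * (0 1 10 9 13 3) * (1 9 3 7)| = |(0 9 13 2 1 7 10 3)| = 8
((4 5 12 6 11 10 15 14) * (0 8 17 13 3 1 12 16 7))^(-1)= [7, 3, 2, 13, 14, 4, 12, 16, 0, 9, 11, 6, 1, 17, 15, 10, 5, 8]= (0 7 16 5 4 14 15 10 11 6 12 1 3 13 17 8)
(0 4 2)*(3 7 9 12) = (0 4 2)(3 7 9 12) = [4, 1, 0, 7, 2, 5, 6, 9, 8, 12, 10, 11, 3]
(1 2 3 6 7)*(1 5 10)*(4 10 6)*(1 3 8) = (1 2 8)(3 4 10)(5 6 7) = [0, 2, 8, 4, 10, 6, 7, 5, 1, 9, 3]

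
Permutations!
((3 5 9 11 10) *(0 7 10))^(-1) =(0 11 9 5 3 10 7) =[11, 1, 2, 10, 4, 3, 6, 0, 8, 5, 7, 9]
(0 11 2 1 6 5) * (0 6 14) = (0 11 2 1 14)(5 6) = [11, 14, 1, 3, 4, 6, 5, 7, 8, 9, 10, 2, 12, 13, 0]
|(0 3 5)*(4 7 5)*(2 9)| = 10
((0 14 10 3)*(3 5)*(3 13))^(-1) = [3, 1, 2, 13, 4, 10, 6, 7, 8, 9, 14, 11, 12, 5, 0] = (0 3 13 5 10 14)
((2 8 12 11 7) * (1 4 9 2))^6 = [0, 11, 4, 3, 7, 5, 6, 12, 9, 1, 10, 8, 2] = (1 11 8 9)(2 4 7 12)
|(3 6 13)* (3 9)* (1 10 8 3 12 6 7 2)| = |(1 10 8 3 7 2)(6 13 9 12)| = 12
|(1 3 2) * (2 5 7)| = |(1 3 5 7 2)| = 5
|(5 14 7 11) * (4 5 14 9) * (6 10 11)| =15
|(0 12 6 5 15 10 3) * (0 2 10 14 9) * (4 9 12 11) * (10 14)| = 8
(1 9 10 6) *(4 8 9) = (1 4 8 9 10 6) = [0, 4, 2, 3, 8, 5, 1, 7, 9, 10, 6]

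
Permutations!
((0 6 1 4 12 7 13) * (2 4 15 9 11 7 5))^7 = (0 13 7 11 9 15 1 6)(2 5 12 4) = [13, 6, 5, 3, 2, 12, 0, 11, 8, 15, 10, 9, 4, 7, 14, 1]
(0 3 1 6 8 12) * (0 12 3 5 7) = [5, 6, 2, 1, 4, 7, 8, 0, 3, 9, 10, 11, 12] = (12)(0 5 7)(1 6 8 3)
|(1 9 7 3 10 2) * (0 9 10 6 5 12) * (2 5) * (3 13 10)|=28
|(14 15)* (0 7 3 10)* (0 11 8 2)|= |(0 7 3 10 11 8 2)(14 15)|= 14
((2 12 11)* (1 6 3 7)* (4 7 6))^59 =(1 7 4)(2 11 12)(3 6) =[0, 7, 11, 6, 1, 5, 3, 4, 8, 9, 10, 12, 2]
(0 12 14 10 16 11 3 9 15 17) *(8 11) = (0 12 14 10 16 8 11 3 9 15 17) = [12, 1, 2, 9, 4, 5, 6, 7, 11, 15, 16, 3, 14, 13, 10, 17, 8, 0]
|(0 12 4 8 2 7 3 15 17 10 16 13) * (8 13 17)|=60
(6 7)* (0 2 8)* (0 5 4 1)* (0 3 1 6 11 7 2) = [0, 3, 8, 1, 6, 4, 2, 11, 5, 9, 10, 7] = (1 3)(2 8 5 4 6)(7 11)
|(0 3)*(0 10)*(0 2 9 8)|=6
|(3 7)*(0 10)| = |(0 10)(3 7)| = 2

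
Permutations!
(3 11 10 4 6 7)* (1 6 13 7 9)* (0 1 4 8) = (0 1 6 9 4 13 7 3 11 10 8) = [1, 6, 2, 11, 13, 5, 9, 3, 0, 4, 8, 10, 12, 7]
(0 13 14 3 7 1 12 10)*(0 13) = [0, 12, 2, 7, 4, 5, 6, 1, 8, 9, 13, 11, 10, 14, 3] = (1 12 10 13 14 3 7)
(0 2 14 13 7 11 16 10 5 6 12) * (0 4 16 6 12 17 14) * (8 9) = (0 2)(4 16 10 5 12)(6 17 14 13 7 11)(8 9) = [2, 1, 0, 3, 16, 12, 17, 11, 9, 8, 5, 6, 4, 7, 13, 15, 10, 14]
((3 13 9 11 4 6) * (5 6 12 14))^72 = (14) = [0, 1, 2, 3, 4, 5, 6, 7, 8, 9, 10, 11, 12, 13, 14]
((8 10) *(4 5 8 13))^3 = (4 10 5 13 8) = [0, 1, 2, 3, 10, 13, 6, 7, 4, 9, 5, 11, 12, 8]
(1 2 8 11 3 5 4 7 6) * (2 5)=(1 5 4 7 6)(2 8 11 3)=[0, 5, 8, 2, 7, 4, 1, 6, 11, 9, 10, 3]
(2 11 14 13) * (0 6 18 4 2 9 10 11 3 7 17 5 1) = [6, 0, 3, 7, 2, 1, 18, 17, 8, 10, 11, 14, 12, 9, 13, 15, 16, 5, 4] = (0 6 18 4 2 3 7 17 5 1)(9 10 11 14 13)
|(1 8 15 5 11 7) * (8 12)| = |(1 12 8 15 5 11 7)| = 7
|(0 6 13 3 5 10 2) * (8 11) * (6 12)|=8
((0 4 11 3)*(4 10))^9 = (0 3 11 4 10) = [3, 1, 2, 11, 10, 5, 6, 7, 8, 9, 0, 4]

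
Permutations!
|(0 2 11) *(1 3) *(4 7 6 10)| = 12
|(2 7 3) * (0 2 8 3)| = 6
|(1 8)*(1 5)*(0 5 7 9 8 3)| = |(0 5 1 3)(7 9 8)| = 12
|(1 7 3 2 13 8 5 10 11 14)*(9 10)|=|(1 7 3 2 13 8 5 9 10 11 14)|=11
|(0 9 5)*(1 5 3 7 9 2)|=|(0 2 1 5)(3 7 9)|=12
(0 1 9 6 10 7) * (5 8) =(0 1 9 6 10 7)(5 8) =[1, 9, 2, 3, 4, 8, 10, 0, 5, 6, 7]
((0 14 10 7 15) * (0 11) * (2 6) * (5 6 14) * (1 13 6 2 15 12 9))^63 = (0 15 13 9 7 14 5 11 6 1 12 10 2) = [15, 12, 0, 3, 4, 11, 1, 14, 8, 7, 2, 6, 10, 9, 5, 13]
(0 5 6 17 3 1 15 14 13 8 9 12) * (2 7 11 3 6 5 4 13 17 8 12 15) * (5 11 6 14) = (0 4 13 12)(1 2 7 6 8 9 15 5 11 3)(14 17) = [4, 2, 7, 1, 13, 11, 8, 6, 9, 15, 10, 3, 0, 12, 17, 5, 16, 14]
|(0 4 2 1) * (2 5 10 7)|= |(0 4 5 10 7 2 1)|= 7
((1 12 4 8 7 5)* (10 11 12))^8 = [0, 1, 2, 3, 4, 5, 6, 7, 8, 9, 10, 11, 12] = (12)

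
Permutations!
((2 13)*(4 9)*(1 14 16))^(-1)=(1 16 14)(2 13)(4 9)=[0, 16, 13, 3, 9, 5, 6, 7, 8, 4, 10, 11, 12, 2, 1, 15, 14]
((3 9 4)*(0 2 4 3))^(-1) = [4, 1, 0, 9, 2, 5, 6, 7, 8, 3] = (0 4 2)(3 9)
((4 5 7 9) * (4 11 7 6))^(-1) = [0, 1, 2, 3, 6, 4, 5, 11, 8, 7, 10, 9] = (4 6 5)(7 11 9)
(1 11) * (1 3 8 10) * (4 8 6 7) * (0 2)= [2, 11, 0, 6, 8, 5, 7, 4, 10, 9, 1, 3]= (0 2)(1 11 3 6 7 4 8 10)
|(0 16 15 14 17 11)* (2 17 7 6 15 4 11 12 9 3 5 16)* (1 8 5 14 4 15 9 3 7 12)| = |(0 2 17 1 8 5 16 15 4 11)(3 14 12)(6 9 7)| = 30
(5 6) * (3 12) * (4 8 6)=[0, 1, 2, 12, 8, 4, 5, 7, 6, 9, 10, 11, 3]=(3 12)(4 8 6 5)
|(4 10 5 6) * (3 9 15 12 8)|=20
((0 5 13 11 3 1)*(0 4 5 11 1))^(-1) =[3, 13, 2, 11, 1, 4, 6, 7, 8, 9, 10, 0, 12, 5] =(0 3 11)(1 13 5 4)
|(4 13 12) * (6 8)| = 6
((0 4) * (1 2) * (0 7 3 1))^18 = (7) = [0, 1, 2, 3, 4, 5, 6, 7]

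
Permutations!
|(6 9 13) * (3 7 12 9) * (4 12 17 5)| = 9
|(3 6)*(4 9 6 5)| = |(3 5 4 9 6)| = 5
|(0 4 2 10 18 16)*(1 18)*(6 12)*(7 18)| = |(0 4 2 10 1 7 18 16)(6 12)| = 8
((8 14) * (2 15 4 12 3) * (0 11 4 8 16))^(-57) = (0 12 15 16 4 2 14 11 3 8) = [12, 1, 14, 8, 2, 5, 6, 7, 0, 9, 10, 3, 15, 13, 11, 16, 4]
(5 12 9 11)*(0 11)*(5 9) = [11, 1, 2, 3, 4, 12, 6, 7, 8, 0, 10, 9, 5] = (0 11 9)(5 12)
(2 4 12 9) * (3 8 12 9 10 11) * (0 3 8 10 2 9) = (0 3 10 11 8 12 2 4) = [3, 1, 4, 10, 0, 5, 6, 7, 12, 9, 11, 8, 2]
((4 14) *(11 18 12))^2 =(11 12 18) =[0, 1, 2, 3, 4, 5, 6, 7, 8, 9, 10, 12, 18, 13, 14, 15, 16, 17, 11]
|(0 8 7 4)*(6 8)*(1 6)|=|(0 1 6 8 7 4)|=6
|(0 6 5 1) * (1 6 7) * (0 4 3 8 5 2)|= |(0 7 1 4 3 8 5 6 2)|= 9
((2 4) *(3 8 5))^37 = (2 4)(3 8 5) = [0, 1, 4, 8, 2, 3, 6, 7, 5]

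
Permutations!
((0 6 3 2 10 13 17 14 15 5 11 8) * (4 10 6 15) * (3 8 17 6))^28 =[4, 1, 2, 3, 15, 13, 17, 7, 14, 9, 5, 6, 12, 11, 0, 10, 16, 8] =(0 4 15 10 5 13 11 6 17 8 14)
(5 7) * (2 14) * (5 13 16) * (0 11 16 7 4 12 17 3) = [11, 1, 14, 0, 12, 4, 6, 13, 8, 9, 10, 16, 17, 7, 2, 15, 5, 3] = (0 11 16 5 4 12 17 3)(2 14)(7 13)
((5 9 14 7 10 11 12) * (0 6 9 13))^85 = [10, 1, 2, 3, 4, 14, 11, 13, 8, 12, 0, 6, 9, 7, 5] = (0 10)(5 14)(6 11)(7 13)(9 12)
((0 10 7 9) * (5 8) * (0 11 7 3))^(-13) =(0 3 10)(5 8)(7 11 9) =[3, 1, 2, 10, 4, 8, 6, 11, 5, 7, 0, 9]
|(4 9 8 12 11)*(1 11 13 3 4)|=6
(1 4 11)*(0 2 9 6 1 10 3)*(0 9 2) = (1 4 11 10 3 9 6) = [0, 4, 2, 9, 11, 5, 1, 7, 8, 6, 3, 10]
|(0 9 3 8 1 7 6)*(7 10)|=|(0 9 3 8 1 10 7 6)|=8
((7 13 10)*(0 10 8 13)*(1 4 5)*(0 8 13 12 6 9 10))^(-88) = (13)(1 5 4)(6 10 8)(7 12 9) = [0, 5, 2, 3, 1, 4, 10, 12, 6, 7, 8, 11, 9, 13]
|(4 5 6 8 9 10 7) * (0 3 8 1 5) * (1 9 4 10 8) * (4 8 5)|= |(0 3 1 4)(5 6 9)(7 10)|= 12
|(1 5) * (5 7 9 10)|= |(1 7 9 10 5)|= 5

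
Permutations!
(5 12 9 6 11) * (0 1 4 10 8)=(0 1 4 10 8)(5 12 9 6 11)=[1, 4, 2, 3, 10, 12, 11, 7, 0, 6, 8, 5, 9]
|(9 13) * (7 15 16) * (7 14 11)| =|(7 15 16 14 11)(9 13)| =10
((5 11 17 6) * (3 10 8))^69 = (5 11 17 6) = [0, 1, 2, 3, 4, 11, 5, 7, 8, 9, 10, 17, 12, 13, 14, 15, 16, 6]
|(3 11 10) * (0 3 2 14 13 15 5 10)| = 6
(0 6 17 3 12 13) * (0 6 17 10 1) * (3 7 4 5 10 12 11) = (0 17 7 4 5 10 1)(3 11)(6 12 13) = [17, 0, 2, 11, 5, 10, 12, 4, 8, 9, 1, 3, 13, 6, 14, 15, 16, 7]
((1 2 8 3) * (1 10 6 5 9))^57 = (1 2 8 3 10 6 5 9) = [0, 2, 8, 10, 4, 9, 5, 7, 3, 1, 6]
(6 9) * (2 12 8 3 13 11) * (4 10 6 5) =(2 12 8 3 13 11)(4 10 6 9 5) =[0, 1, 12, 13, 10, 4, 9, 7, 3, 5, 6, 2, 8, 11]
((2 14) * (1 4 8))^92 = (14)(1 8 4) = [0, 8, 2, 3, 1, 5, 6, 7, 4, 9, 10, 11, 12, 13, 14]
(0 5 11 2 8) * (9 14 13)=[5, 1, 8, 3, 4, 11, 6, 7, 0, 14, 10, 2, 12, 9, 13]=(0 5 11 2 8)(9 14 13)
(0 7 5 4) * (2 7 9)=(0 9 2 7 5 4)=[9, 1, 7, 3, 0, 4, 6, 5, 8, 2]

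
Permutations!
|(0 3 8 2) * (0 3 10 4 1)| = |(0 10 4 1)(2 3 8)| = 12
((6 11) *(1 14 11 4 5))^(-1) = [0, 5, 2, 3, 6, 4, 11, 7, 8, 9, 10, 14, 12, 13, 1] = (1 5 4 6 11 14)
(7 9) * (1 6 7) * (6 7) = (1 7 9) = [0, 7, 2, 3, 4, 5, 6, 9, 8, 1]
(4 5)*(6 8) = (4 5)(6 8) = [0, 1, 2, 3, 5, 4, 8, 7, 6]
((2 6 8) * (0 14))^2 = (14)(2 8 6) = [0, 1, 8, 3, 4, 5, 2, 7, 6, 9, 10, 11, 12, 13, 14]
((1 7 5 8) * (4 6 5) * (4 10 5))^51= (1 7 10 5 8)(4 6)= [0, 7, 2, 3, 6, 8, 4, 10, 1, 9, 5]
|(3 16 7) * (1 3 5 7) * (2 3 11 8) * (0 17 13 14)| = |(0 17 13 14)(1 11 8 2 3 16)(5 7)| = 12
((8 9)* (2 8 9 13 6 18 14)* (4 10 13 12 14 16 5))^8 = [0, 1, 2, 3, 10, 4, 18, 7, 8, 9, 13, 11, 12, 6, 14, 15, 5, 17, 16] = (4 10 13 6 18 16 5)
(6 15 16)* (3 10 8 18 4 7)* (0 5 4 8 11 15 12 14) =[5, 1, 2, 10, 7, 4, 12, 3, 18, 9, 11, 15, 14, 13, 0, 16, 6, 17, 8] =(0 5 4 7 3 10 11 15 16 6 12 14)(8 18)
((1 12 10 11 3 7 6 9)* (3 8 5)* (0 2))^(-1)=(0 2)(1 9 6 7 3 5 8 11 10 12)=[2, 9, 0, 5, 4, 8, 7, 3, 11, 6, 12, 10, 1]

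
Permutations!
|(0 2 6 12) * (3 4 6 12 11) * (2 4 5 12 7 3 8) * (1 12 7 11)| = |(0 4 6 1 12)(2 11 8)(3 5 7)| = 15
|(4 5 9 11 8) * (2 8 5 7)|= |(2 8 4 7)(5 9 11)|= 12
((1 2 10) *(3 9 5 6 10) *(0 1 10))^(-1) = (10)(0 6 5 9 3 2 1) = [6, 0, 1, 2, 4, 9, 5, 7, 8, 3, 10]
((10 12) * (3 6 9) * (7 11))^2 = (12)(3 9 6) = [0, 1, 2, 9, 4, 5, 3, 7, 8, 6, 10, 11, 12]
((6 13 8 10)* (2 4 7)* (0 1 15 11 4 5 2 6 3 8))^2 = [15, 11, 2, 10, 6, 5, 0, 13, 3, 9, 8, 7, 12, 1, 14, 4] = (0 15 4 6)(1 11 7 13)(3 10 8)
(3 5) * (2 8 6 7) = [0, 1, 8, 5, 4, 3, 7, 2, 6] = (2 8 6 7)(3 5)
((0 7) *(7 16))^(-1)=(0 7 16)=[7, 1, 2, 3, 4, 5, 6, 16, 8, 9, 10, 11, 12, 13, 14, 15, 0]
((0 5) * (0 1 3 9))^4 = (0 9 3 1 5) = [9, 5, 2, 1, 4, 0, 6, 7, 8, 3]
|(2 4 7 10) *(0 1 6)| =|(0 1 6)(2 4 7 10)| =12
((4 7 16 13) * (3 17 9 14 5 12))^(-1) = (3 12 5 14 9 17)(4 13 16 7) = [0, 1, 2, 12, 13, 14, 6, 4, 8, 17, 10, 11, 5, 16, 9, 15, 7, 3]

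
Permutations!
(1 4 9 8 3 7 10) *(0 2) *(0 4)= [2, 0, 4, 7, 9, 5, 6, 10, 3, 8, 1]= (0 2 4 9 8 3 7 10 1)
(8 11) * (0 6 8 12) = (0 6 8 11 12) = [6, 1, 2, 3, 4, 5, 8, 7, 11, 9, 10, 12, 0]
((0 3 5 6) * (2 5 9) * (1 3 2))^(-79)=(0 2 5 6)(1 9 3)=[2, 9, 5, 1, 4, 6, 0, 7, 8, 3]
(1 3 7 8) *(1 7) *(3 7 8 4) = (8)(1 7 4 3) = [0, 7, 2, 1, 3, 5, 6, 4, 8]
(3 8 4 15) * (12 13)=(3 8 4 15)(12 13)=[0, 1, 2, 8, 15, 5, 6, 7, 4, 9, 10, 11, 13, 12, 14, 3]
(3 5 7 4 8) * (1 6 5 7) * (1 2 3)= (1 6 5 2 3 7 4 8)= [0, 6, 3, 7, 8, 2, 5, 4, 1]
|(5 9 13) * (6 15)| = 6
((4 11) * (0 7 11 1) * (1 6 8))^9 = (0 11 6 1 7 4 8) = [11, 7, 2, 3, 8, 5, 1, 4, 0, 9, 10, 6]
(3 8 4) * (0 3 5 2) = (0 3 8 4 5 2) = [3, 1, 0, 8, 5, 2, 6, 7, 4]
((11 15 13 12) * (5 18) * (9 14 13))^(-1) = [0, 1, 2, 3, 4, 18, 6, 7, 8, 15, 10, 12, 13, 14, 9, 11, 16, 17, 5] = (5 18)(9 15 11 12 13 14)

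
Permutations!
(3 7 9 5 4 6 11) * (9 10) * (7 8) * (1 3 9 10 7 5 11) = (1 3 8 5 4 6)(9 11) = [0, 3, 2, 8, 6, 4, 1, 7, 5, 11, 10, 9]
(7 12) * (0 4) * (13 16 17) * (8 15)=(0 4)(7 12)(8 15)(13 16 17)=[4, 1, 2, 3, 0, 5, 6, 12, 15, 9, 10, 11, 7, 16, 14, 8, 17, 13]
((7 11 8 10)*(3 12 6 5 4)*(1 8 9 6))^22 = (12) = [0, 1, 2, 3, 4, 5, 6, 7, 8, 9, 10, 11, 12]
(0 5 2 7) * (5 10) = (0 10 5 2 7) = [10, 1, 7, 3, 4, 2, 6, 0, 8, 9, 5]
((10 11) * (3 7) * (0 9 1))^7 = (0 9 1)(3 7)(10 11) = [9, 0, 2, 7, 4, 5, 6, 3, 8, 1, 11, 10]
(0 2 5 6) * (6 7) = (0 2 5 7 6) = [2, 1, 5, 3, 4, 7, 0, 6]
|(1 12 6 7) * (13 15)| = |(1 12 6 7)(13 15)| = 4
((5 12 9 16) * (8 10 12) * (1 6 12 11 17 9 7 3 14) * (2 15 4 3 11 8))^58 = (1 12 11 9 5 15 3)(2 4 14 6 7 17 16) = [0, 12, 4, 1, 14, 15, 7, 17, 8, 5, 10, 9, 11, 13, 6, 3, 2, 16]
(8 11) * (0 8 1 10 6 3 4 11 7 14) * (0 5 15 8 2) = (0 2)(1 10 6 3 4 11)(5 15 8 7 14) = [2, 10, 0, 4, 11, 15, 3, 14, 7, 9, 6, 1, 12, 13, 5, 8]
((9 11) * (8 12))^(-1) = [0, 1, 2, 3, 4, 5, 6, 7, 12, 11, 10, 9, 8] = (8 12)(9 11)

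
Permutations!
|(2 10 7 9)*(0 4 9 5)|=|(0 4 9 2 10 7 5)|=7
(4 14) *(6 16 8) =(4 14)(6 16 8) =[0, 1, 2, 3, 14, 5, 16, 7, 6, 9, 10, 11, 12, 13, 4, 15, 8]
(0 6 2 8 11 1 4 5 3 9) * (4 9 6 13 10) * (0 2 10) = (0 13)(1 9 2 8 11)(3 6 10 4 5) = [13, 9, 8, 6, 5, 3, 10, 7, 11, 2, 4, 1, 12, 0]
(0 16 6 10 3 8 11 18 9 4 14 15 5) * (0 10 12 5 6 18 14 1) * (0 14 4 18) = [16, 14, 2, 8, 1, 10, 12, 7, 11, 18, 3, 4, 5, 13, 15, 6, 0, 17, 9] = (0 16)(1 14 15 6 12 5 10 3 8 11 4)(9 18)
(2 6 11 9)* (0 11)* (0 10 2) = [11, 1, 6, 3, 4, 5, 10, 7, 8, 0, 2, 9] = (0 11 9)(2 6 10)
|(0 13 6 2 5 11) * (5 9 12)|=|(0 13 6 2 9 12 5 11)|=8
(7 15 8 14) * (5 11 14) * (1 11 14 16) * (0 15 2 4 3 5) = (0 15 8)(1 11 16)(2 4 3 5 14 7) = [15, 11, 4, 5, 3, 14, 6, 2, 0, 9, 10, 16, 12, 13, 7, 8, 1]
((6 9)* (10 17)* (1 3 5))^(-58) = [0, 5, 2, 1, 4, 3, 6, 7, 8, 9, 10, 11, 12, 13, 14, 15, 16, 17] = (17)(1 5 3)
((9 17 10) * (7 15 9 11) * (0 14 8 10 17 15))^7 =[14, 1, 2, 3, 4, 5, 6, 0, 10, 15, 11, 7, 12, 13, 8, 9, 16, 17] =(17)(0 14 8 10 11 7)(9 15)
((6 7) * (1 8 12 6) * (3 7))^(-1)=(1 7 3 6 12 8)=[0, 7, 2, 6, 4, 5, 12, 3, 1, 9, 10, 11, 8]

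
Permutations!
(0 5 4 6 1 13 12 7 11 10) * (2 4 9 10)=(0 5 9 10)(1 13 12 7 11 2 4 6)=[5, 13, 4, 3, 6, 9, 1, 11, 8, 10, 0, 2, 7, 12]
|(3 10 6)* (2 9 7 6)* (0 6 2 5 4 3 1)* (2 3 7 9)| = 15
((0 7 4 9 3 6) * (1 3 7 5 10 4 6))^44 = (0 10 9 6 5 4 7) = [10, 1, 2, 3, 7, 4, 5, 0, 8, 6, 9]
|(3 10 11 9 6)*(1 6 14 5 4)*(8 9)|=|(1 6 3 10 11 8 9 14 5 4)|=10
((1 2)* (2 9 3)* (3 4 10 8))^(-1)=[0, 2, 3, 8, 9, 5, 6, 7, 10, 1, 4]=(1 2 3 8 10 4 9)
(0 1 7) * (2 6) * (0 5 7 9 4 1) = [0, 9, 6, 3, 1, 7, 2, 5, 8, 4] = (1 9 4)(2 6)(5 7)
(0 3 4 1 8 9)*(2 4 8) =(0 3 8 9)(1 2 4) =[3, 2, 4, 8, 1, 5, 6, 7, 9, 0]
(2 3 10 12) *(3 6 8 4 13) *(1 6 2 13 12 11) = [0, 6, 2, 10, 12, 5, 8, 7, 4, 9, 11, 1, 13, 3] = (1 6 8 4 12 13 3 10 11)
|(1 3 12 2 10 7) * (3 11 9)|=|(1 11 9 3 12 2 10 7)|=8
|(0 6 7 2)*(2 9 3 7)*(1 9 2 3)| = |(0 6 3 7 2)(1 9)| = 10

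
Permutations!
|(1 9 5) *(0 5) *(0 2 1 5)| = |(1 9 2)| = 3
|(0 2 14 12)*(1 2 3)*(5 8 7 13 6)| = |(0 3 1 2 14 12)(5 8 7 13 6)| = 30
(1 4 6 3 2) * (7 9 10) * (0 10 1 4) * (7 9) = (0 10 9 1)(2 4 6 3) = [10, 0, 4, 2, 6, 5, 3, 7, 8, 1, 9]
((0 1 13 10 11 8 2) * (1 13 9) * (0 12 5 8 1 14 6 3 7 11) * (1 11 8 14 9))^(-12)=[0, 1, 6, 12, 4, 7, 2, 5, 14, 9, 10, 11, 3, 13, 8]=(2 6)(3 12)(5 7)(8 14)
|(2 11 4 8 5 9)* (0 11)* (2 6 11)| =6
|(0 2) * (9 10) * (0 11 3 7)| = |(0 2 11 3 7)(9 10)| = 10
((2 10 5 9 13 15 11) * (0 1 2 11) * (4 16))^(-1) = (0 15 13 9 5 10 2 1)(4 16) = [15, 0, 1, 3, 16, 10, 6, 7, 8, 5, 2, 11, 12, 9, 14, 13, 4]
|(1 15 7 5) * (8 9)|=4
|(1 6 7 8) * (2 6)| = |(1 2 6 7 8)| = 5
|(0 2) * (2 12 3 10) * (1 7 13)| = |(0 12 3 10 2)(1 7 13)| = 15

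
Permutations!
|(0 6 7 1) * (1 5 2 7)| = 3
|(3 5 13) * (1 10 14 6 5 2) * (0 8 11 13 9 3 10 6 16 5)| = 13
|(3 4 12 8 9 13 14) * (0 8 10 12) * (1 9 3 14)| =12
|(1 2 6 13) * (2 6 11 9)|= |(1 6 13)(2 11 9)|= 3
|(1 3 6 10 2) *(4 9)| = |(1 3 6 10 2)(4 9)| = 10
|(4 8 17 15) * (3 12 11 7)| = 4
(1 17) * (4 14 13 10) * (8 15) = (1 17)(4 14 13 10)(8 15) = [0, 17, 2, 3, 14, 5, 6, 7, 15, 9, 4, 11, 12, 10, 13, 8, 16, 1]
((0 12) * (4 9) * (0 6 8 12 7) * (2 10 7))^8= (6 12 8)= [0, 1, 2, 3, 4, 5, 12, 7, 6, 9, 10, 11, 8]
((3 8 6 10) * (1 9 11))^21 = (11)(3 8 6 10) = [0, 1, 2, 8, 4, 5, 10, 7, 6, 9, 3, 11]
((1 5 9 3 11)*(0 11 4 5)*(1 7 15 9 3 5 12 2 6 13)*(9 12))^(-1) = (0 1 13 6 2 12 15 7 11)(3 5 9 4) = [1, 13, 12, 5, 3, 9, 2, 11, 8, 4, 10, 0, 15, 6, 14, 7]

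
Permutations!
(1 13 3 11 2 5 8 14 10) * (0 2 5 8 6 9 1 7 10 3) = (0 2 8 14 3 11 5 6 9 1 13)(7 10) = [2, 13, 8, 11, 4, 6, 9, 10, 14, 1, 7, 5, 12, 0, 3]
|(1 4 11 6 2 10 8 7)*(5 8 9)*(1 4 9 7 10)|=|(1 9 5 8 10 7 4 11 6 2)|=10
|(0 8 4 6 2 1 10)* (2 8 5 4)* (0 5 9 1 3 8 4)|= |(0 9 1 10 5)(2 3 8)(4 6)|= 30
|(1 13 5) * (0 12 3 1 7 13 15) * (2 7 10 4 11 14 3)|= 13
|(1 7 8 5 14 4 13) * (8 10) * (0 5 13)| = |(0 5 14 4)(1 7 10 8 13)| = 20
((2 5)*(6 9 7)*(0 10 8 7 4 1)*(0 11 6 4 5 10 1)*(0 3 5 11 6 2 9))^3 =(2 7 5)(3 11 8)(4 9 10) =[0, 1, 7, 11, 9, 2, 6, 5, 3, 10, 4, 8]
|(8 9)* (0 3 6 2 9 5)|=7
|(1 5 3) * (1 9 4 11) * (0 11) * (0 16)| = 8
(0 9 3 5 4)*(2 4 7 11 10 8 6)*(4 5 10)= (0 9 3 10 8 6 2 5 7 11 4)= [9, 1, 5, 10, 0, 7, 2, 11, 6, 3, 8, 4]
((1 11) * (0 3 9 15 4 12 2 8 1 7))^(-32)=(0 3 9 15 4 12 2 8 1 11 7)=[3, 11, 8, 9, 12, 5, 6, 0, 1, 15, 10, 7, 2, 13, 14, 4]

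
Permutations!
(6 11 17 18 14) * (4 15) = (4 15)(6 11 17 18 14) = [0, 1, 2, 3, 15, 5, 11, 7, 8, 9, 10, 17, 12, 13, 6, 4, 16, 18, 14]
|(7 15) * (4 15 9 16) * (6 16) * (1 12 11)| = |(1 12 11)(4 15 7 9 6 16)| = 6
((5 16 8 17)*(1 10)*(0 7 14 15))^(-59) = (0 7 14 15)(1 10)(5 16 8 17) = [7, 10, 2, 3, 4, 16, 6, 14, 17, 9, 1, 11, 12, 13, 15, 0, 8, 5]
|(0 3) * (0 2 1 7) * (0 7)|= 4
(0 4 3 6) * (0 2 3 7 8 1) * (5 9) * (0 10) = (0 4 7 8 1 10)(2 3 6)(5 9) = [4, 10, 3, 6, 7, 9, 2, 8, 1, 5, 0]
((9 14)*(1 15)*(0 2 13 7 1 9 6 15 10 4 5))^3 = [7, 5, 1, 3, 2, 13, 14, 4, 8, 15, 0, 11, 12, 10, 9, 6] = (0 7 4 2 1 5 13 10)(6 14 9 15)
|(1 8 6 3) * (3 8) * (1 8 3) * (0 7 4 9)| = |(0 7 4 9)(3 8 6)| = 12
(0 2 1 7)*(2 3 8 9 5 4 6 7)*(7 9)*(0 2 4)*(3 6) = [6, 4, 1, 8, 3, 0, 9, 2, 7, 5] = (0 6 9 5)(1 4 3 8 7 2)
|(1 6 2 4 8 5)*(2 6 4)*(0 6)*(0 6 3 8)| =|(0 3 8 5 1 4)| =6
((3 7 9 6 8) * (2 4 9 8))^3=(2 6 9 4)=[0, 1, 6, 3, 2, 5, 9, 7, 8, 4]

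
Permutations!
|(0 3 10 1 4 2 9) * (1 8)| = 8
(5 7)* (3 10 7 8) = (3 10 7 5 8) = [0, 1, 2, 10, 4, 8, 6, 5, 3, 9, 7]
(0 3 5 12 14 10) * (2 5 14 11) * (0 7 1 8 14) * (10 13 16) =[3, 8, 5, 0, 4, 12, 6, 1, 14, 9, 7, 2, 11, 16, 13, 15, 10] =(0 3)(1 8 14 13 16 10 7)(2 5 12 11)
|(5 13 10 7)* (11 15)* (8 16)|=4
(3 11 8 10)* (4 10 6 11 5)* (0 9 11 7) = (0 9 11 8 6 7)(3 5 4 10) = [9, 1, 2, 5, 10, 4, 7, 0, 6, 11, 3, 8]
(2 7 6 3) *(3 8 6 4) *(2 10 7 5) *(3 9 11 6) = (2 5)(3 10 7 4 9 11 6 8) = [0, 1, 5, 10, 9, 2, 8, 4, 3, 11, 7, 6]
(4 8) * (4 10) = (4 8 10) = [0, 1, 2, 3, 8, 5, 6, 7, 10, 9, 4]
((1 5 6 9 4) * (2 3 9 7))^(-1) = (1 4 9 3 2 7 6 5) = [0, 4, 7, 2, 9, 1, 5, 6, 8, 3]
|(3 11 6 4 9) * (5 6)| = 6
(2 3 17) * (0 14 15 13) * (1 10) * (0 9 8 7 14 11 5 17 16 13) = [11, 10, 3, 16, 4, 17, 6, 14, 7, 8, 1, 5, 12, 9, 15, 0, 13, 2] = (0 11 5 17 2 3 16 13 9 8 7 14 15)(1 10)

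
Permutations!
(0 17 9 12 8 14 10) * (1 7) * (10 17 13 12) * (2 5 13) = (0 2 5 13 12 8 14 17 9 10)(1 7) = [2, 7, 5, 3, 4, 13, 6, 1, 14, 10, 0, 11, 8, 12, 17, 15, 16, 9]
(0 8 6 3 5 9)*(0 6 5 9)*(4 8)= [4, 1, 2, 9, 8, 0, 3, 7, 5, 6]= (0 4 8 5)(3 9 6)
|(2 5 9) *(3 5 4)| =|(2 4 3 5 9)| =5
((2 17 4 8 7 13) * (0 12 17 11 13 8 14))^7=(0 17 14 12 4)(2 11 13)(7 8)=[17, 1, 11, 3, 0, 5, 6, 8, 7, 9, 10, 13, 4, 2, 12, 15, 16, 14]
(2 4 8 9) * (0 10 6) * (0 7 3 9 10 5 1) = (0 5 1)(2 4 8 10 6 7 3 9) = [5, 0, 4, 9, 8, 1, 7, 3, 10, 2, 6]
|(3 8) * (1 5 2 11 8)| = |(1 5 2 11 8 3)| = 6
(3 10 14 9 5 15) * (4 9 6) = (3 10 14 6 4 9 5 15) = [0, 1, 2, 10, 9, 15, 4, 7, 8, 5, 14, 11, 12, 13, 6, 3]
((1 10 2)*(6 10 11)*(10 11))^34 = (11)(1 10 2) = [0, 10, 1, 3, 4, 5, 6, 7, 8, 9, 2, 11]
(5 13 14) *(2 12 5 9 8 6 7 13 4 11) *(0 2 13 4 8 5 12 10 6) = (0 2 10 6 7 4 11 13 14 9 5 8) = [2, 1, 10, 3, 11, 8, 7, 4, 0, 5, 6, 13, 12, 14, 9]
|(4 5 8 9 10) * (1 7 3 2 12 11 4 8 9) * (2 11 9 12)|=|(1 7 3 11 4 5 12 9 10 8)|=10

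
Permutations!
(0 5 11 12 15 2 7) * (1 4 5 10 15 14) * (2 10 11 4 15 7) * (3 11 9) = [9, 15, 2, 11, 5, 4, 6, 0, 8, 3, 7, 12, 14, 13, 1, 10] = (0 9 3 11 12 14 1 15 10 7)(4 5)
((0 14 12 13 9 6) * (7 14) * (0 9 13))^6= [14, 1, 2, 3, 4, 5, 6, 12, 8, 9, 10, 11, 7, 13, 0]= (0 14)(7 12)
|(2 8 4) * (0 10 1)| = |(0 10 1)(2 8 4)| = 3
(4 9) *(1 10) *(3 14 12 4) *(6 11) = (1 10)(3 14 12 4 9)(6 11) = [0, 10, 2, 14, 9, 5, 11, 7, 8, 3, 1, 6, 4, 13, 12]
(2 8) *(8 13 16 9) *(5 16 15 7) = (2 13 15 7 5 16 9 8) = [0, 1, 13, 3, 4, 16, 6, 5, 2, 8, 10, 11, 12, 15, 14, 7, 9]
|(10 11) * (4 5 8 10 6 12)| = 7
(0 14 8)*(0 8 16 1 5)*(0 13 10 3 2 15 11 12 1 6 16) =[14, 5, 15, 2, 4, 13, 16, 7, 8, 9, 3, 12, 1, 10, 0, 11, 6] =(0 14)(1 5 13 10 3 2 15 11 12)(6 16)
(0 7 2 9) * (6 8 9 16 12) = (0 7 2 16 12 6 8 9) = [7, 1, 16, 3, 4, 5, 8, 2, 9, 0, 10, 11, 6, 13, 14, 15, 12]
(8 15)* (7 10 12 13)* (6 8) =(6 8 15)(7 10 12 13) =[0, 1, 2, 3, 4, 5, 8, 10, 15, 9, 12, 11, 13, 7, 14, 6]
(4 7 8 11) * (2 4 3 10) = [0, 1, 4, 10, 7, 5, 6, 8, 11, 9, 2, 3] = (2 4 7 8 11 3 10)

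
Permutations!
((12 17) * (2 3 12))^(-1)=(2 17 12 3)=[0, 1, 17, 2, 4, 5, 6, 7, 8, 9, 10, 11, 3, 13, 14, 15, 16, 12]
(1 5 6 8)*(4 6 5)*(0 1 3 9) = (0 1 4 6 8 3 9) = [1, 4, 2, 9, 6, 5, 8, 7, 3, 0]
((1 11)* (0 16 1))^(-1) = [11, 16, 2, 3, 4, 5, 6, 7, 8, 9, 10, 1, 12, 13, 14, 15, 0] = (0 11 1 16)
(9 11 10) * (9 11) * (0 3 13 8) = (0 3 13 8)(10 11) = [3, 1, 2, 13, 4, 5, 6, 7, 0, 9, 11, 10, 12, 8]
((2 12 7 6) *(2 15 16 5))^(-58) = (2 16 6 12 5 15 7) = [0, 1, 16, 3, 4, 15, 12, 2, 8, 9, 10, 11, 5, 13, 14, 7, 6]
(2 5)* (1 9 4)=[0, 9, 5, 3, 1, 2, 6, 7, 8, 4]=(1 9 4)(2 5)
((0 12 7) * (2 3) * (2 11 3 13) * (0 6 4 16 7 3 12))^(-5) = [0, 1, 13, 11, 6, 5, 7, 16, 8, 9, 10, 12, 3, 2, 14, 15, 4] = (2 13)(3 11 12)(4 6 7 16)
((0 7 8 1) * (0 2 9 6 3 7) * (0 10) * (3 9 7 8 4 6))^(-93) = [10, 4, 6, 2, 3, 5, 8, 9, 7, 1, 0] = (0 10)(1 4 3 2 6 8 7 9)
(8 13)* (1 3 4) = (1 3 4)(8 13) = [0, 3, 2, 4, 1, 5, 6, 7, 13, 9, 10, 11, 12, 8]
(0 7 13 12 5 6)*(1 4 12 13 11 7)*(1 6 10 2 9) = (13)(0 6)(1 4 12 5 10 2 9)(7 11) = [6, 4, 9, 3, 12, 10, 0, 11, 8, 1, 2, 7, 5, 13]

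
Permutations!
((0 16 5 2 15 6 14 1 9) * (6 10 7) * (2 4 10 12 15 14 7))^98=(0 9 1 14 2 10 4 5 16)=[9, 14, 10, 3, 5, 16, 6, 7, 8, 1, 4, 11, 12, 13, 2, 15, 0]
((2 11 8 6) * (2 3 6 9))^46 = (2 8)(9 11) = [0, 1, 8, 3, 4, 5, 6, 7, 2, 11, 10, 9]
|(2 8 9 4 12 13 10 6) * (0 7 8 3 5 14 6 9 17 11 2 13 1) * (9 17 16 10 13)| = 16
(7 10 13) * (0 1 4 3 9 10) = (0 1 4 3 9 10 13 7) = [1, 4, 2, 9, 3, 5, 6, 0, 8, 10, 13, 11, 12, 7]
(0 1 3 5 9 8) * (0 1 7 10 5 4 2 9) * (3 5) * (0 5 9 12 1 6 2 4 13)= [7, 9, 12, 13, 4, 5, 2, 10, 6, 8, 3, 11, 1, 0]= (0 7 10 3 13)(1 9 8 6 2 12)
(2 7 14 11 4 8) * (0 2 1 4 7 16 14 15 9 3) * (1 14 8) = [2, 4, 16, 0, 1, 5, 6, 15, 14, 3, 10, 7, 12, 13, 11, 9, 8] = (0 2 16 8 14 11 7 15 9 3)(1 4)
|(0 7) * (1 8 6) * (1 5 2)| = 10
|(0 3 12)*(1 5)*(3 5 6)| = 6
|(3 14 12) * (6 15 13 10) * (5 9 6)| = |(3 14 12)(5 9 6 15 13 10)| = 6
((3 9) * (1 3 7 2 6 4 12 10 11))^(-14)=(1 4 9 10 2)(3 12 7 11 6)=[0, 4, 1, 12, 9, 5, 3, 11, 8, 10, 2, 6, 7]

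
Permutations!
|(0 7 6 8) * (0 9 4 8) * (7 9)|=6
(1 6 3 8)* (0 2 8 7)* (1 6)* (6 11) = [2, 1, 8, 7, 4, 5, 3, 0, 11, 9, 10, 6] = (0 2 8 11 6 3 7)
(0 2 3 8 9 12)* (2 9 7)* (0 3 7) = (0 9 12 3 8)(2 7) = [9, 1, 7, 8, 4, 5, 6, 2, 0, 12, 10, 11, 3]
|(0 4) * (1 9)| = 2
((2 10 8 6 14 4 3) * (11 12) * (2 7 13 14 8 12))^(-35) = [0, 1, 10, 3, 4, 5, 8, 7, 6, 9, 12, 2, 11, 13, 14] = (14)(2 10 12 11)(6 8)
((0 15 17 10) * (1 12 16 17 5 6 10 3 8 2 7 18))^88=(0 6 15 10 5)(1 7 8 17 12 18 2 3 16)=[6, 7, 3, 16, 4, 0, 15, 8, 17, 9, 5, 11, 18, 13, 14, 10, 1, 12, 2]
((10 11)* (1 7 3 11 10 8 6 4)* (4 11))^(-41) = (1 4 3 7)(6 11 8) = [0, 4, 2, 7, 3, 5, 11, 1, 6, 9, 10, 8]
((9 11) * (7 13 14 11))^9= (7 9 11 14 13)= [0, 1, 2, 3, 4, 5, 6, 9, 8, 11, 10, 14, 12, 7, 13]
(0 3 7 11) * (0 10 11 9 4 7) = [3, 1, 2, 0, 7, 5, 6, 9, 8, 4, 11, 10] = (0 3)(4 7 9)(10 11)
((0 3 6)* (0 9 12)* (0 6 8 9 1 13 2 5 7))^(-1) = (0 7 5 2 13 1 6 12 9 8 3) = [7, 6, 13, 0, 4, 2, 12, 5, 3, 8, 10, 11, 9, 1]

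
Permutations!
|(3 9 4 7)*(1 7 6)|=|(1 7 3 9 4 6)|=6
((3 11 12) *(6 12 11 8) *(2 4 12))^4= [0, 1, 8, 4, 6, 5, 3, 7, 12, 9, 10, 11, 2]= (2 8 12)(3 4 6)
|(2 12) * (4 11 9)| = |(2 12)(4 11 9)| = 6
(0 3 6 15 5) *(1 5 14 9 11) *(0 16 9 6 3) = [0, 5, 2, 3, 4, 16, 15, 7, 8, 11, 10, 1, 12, 13, 6, 14, 9] = (1 5 16 9 11)(6 15 14)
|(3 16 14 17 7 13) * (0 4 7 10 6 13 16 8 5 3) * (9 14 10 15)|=84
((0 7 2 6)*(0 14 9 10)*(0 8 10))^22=(0 14 2)(6 7 9)=[14, 1, 0, 3, 4, 5, 7, 9, 8, 6, 10, 11, 12, 13, 2]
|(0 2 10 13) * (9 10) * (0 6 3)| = |(0 2 9 10 13 6 3)| = 7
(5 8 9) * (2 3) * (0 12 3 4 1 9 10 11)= [12, 9, 4, 2, 1, 8, 6, 7, 10, 5, 11, 0, 3]= (0 12 3 2 4 1 9 5 8 10 11)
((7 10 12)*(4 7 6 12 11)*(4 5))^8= [0, 1, 2, 3, 11, 10, 6, 5, 8, 9, 4, 7, 12]= (12)(4 11 7 5 10)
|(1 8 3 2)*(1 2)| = 3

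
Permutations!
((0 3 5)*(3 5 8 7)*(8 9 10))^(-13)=(0 5)(3 10 7 9 8)=[5, 1, 2, 10, 4, 0, 6, 9, 3, 8, 7]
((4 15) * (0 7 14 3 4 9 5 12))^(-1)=(0 12 5 9 15 4 3 14 7)=[12, 1, 2, 14, 3, 9, 6, 0, 8, 15, 10, 11, 5, 13, 7, 4]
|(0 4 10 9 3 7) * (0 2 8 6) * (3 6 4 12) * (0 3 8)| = 10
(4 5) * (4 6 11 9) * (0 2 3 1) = [2, 0, 3, 1, 5, 6, 11, 7, 8, 4, 10, 9] = (0 2 3 1)(4 5 6 11 9)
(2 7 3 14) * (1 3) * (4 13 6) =(1 3 14 2 7)(4 13 6) =[0, 3, 7, 14, 13, 5, 4, 1, 8, 9, 10, 11, 12, 6, 2]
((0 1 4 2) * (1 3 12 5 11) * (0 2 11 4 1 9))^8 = (0 3 12 5 4 11 9) = [3, 1, 2, 12, 11, 4, 6, 7, 8, 0, 10, 9, 5]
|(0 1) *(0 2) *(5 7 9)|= 3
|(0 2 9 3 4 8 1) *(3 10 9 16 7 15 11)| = |(0 2 16 7 15 11 3 4 8 1)(9 10)| = 10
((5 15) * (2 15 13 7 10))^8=(2 5 7)(10 15 13)=[0, 1, 5, 3, 4, 7, 6, 2, 8, 9, 15, 11, 12, 10, 14, 13]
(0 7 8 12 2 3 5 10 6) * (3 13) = (0 7 8 12 2 13 3 5 10 6) = [7, 1, 13, 5, 4, 10, 0, 8, 12, 9, 6, 11, 2, 3]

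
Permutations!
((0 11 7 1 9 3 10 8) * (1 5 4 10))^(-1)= [8, 3, 2, 9, 5, 7, 6, 11, 10, 1, 4, 0]= (0 8 10 4 5 7 11)(1 3 9)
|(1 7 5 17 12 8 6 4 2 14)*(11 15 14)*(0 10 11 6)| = 33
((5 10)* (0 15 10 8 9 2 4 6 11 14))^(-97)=(0 10 8 2 6 14 15 5 9 4 11)=[10, 1, 6, 3, 11, 9, 14, 7, 2, 4, 8, 0, 12, 13, 15, 5]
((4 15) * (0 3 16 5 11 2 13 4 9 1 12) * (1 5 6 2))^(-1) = [12, 11, 6, 0, 13, 9, 16, 7, 8, 15, 10, 5, 1, 2, 14, 4, 3] = (0 12 1 11 5 9 15 4 13 2 6 16 3)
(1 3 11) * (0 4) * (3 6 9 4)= [3, 6, 2, 11, 0, 5, 9, 7, 8, 4, 10, 1]= (0 3 11 1 6 9 4)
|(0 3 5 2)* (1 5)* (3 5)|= 6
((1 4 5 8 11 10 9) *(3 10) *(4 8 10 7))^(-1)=[0, 9, 2, 11, 7, 4, 6, 3, 1, 10, 5, 8]=(1 9 10 5 4 7 3 11 8)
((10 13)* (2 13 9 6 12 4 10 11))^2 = (2 11 13)(4 9 12 10 6) = [0, 1, 11, 3, 9, 5, 4, 7, 8, 12, 6, 13, 10, 2]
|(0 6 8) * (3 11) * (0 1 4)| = 10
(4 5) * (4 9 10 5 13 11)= (4 13 11)(5 9 10)= [0, 1, 2, 3, 13, 9, 6, 7, 8, 10, 5, 4, 12, 11]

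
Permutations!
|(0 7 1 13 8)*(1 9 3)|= |(0 7 9 3 1 13 8)|= 7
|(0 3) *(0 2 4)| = |(0 3 2 4)| = 4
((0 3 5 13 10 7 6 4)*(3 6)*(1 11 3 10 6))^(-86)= (0 11 5 6)(1 3 13 4)= [11, 3, 2, 13, 1, 6, 0, 7, 8, 9, 10, 5, 12, 4]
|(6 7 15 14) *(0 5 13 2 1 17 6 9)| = |(0 5 13 2 1 17 6 7 15 14 9)| = 11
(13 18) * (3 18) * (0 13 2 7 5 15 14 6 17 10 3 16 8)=[13, 1, 7, 18, 4, 15, 17, 5, 0, 9, 3, 11, 12, 16, 6, 14, 8, 10, 2]=(0 13 16 8)(2 7 5 15 14 6 17 10 3 18)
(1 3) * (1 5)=(1 3 5)=[0, 3, 2, 5, 4, 1]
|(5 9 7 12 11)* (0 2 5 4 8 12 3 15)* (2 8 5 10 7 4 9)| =|(0 8 12 11 9 4 5 2 10 7 3 15)| =12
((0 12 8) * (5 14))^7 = (0 12 8)(5 14) = [12, 1, 2, 3, 4, 14, 6, 7, 0, 9, 10, 11, 8, 13, 5]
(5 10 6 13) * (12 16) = (5 10 6 13)(12 16) = [0, 1, 2, 3, 4, 10, 13, 7, 8, 9, 6, 11, 16, 5, 14, 15, 12]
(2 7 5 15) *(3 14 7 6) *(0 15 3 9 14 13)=[15, 1, 6, 13, 4, 3, 9, 5, 8, 14, 10, 11, 12, 0, 7, 2]=(0 15 2 6 9 14 7 5 3 13)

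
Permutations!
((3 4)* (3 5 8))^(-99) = (3 4 5 8) = [0, 1, 2, 4, 5, 8, 6, 7, 3]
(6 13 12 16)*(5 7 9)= (5 7 9)(6 13 12 16)= [0, 1, 2, 3, 4, 7, 13, 9, 8, 5, 10, 11, 16, 12, 14, 15, 6]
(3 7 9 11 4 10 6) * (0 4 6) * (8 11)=(0 4 10)(3 7 9 8 11 6)=[4, 1, 2, 7, 10, 5, 3, 9, 11, 8, 0, 6]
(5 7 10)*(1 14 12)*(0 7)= [7, 14, 2, 3, 4, 0, 6, 10, 8, 9, 5, 11, 1, 13, 12]= (0 7 10 5)(1 14 12)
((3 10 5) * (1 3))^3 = (1 5 10 3) = [0, 5, 2, 1, 4, 10, 6, 7, 8, 9, 3]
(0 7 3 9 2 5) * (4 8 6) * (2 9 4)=[7, 1, 5, 4, 8, 0, 2, 3, 6, 9]=(9)(0 7 3 4 8 6 2 5)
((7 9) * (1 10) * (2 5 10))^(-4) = (10) = [0, 1, 2, 3, 4, 5, 6, 7, 8, 9, 10]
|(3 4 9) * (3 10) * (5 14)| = 4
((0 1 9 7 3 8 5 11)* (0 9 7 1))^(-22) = [0, 9, 2, 7, 4, 8, 6, 1, 3, 11, 10, 5] = (1 9 11 5 8 3 7)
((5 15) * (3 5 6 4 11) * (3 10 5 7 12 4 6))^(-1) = [0, 1, 2, 15, 12, 10, 6, 3, 8, 9, 11, 4, 7, 13, 14, 5] = (3 15 5 10 11 4 12 7)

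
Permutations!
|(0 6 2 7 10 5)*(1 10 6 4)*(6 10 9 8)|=|(0 4 1 9 8 6 2 7 10 5)|=10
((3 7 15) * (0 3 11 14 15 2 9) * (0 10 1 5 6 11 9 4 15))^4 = (0 4 1 14 2 10 11 7 9 6 3 15 5) = [4, 14, 10, 15, 1, 0, 3, 9, 8, 6, 11, 7, 12, 13, 2, 5]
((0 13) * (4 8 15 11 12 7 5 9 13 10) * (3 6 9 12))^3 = (0 8 3 13 4 11 9 10 15 6) = [8, 1, 2, 13, 11, 5, 0, 7, 3, 10, 15, 9, 12, 4, 14, 6]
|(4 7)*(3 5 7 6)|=|(3 5 7 4 6)|=5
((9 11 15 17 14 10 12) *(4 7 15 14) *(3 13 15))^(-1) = (3 7 4 17 15 13)(9 12 10 14 11) = [0, 1, 2, 7, 17, 5, 6, 4, 8, 12, 14, 9, 10, 3, 11, 13, 16, 15]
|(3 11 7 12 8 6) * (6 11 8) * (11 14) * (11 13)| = 8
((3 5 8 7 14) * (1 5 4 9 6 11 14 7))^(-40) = (1 8 5)(3 9 11)(4 6 14) = [0, 8, 2, 9, 6, 1, 14, 7, 5, 11, 10, 3, 12, 13, 4]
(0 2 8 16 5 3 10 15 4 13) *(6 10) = (0 2 8 16 5 3 6 10 15 4 13) = [2, 1, 8, 6, 13, 3, 10, 7, 16, 9, 15, 11, 12, 0, 14, 4, 5]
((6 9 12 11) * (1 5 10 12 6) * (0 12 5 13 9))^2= (0 11 13 6 12 1 9)= [11, 9, 2, 3, 4, 5, 12, 7, 8, 0, 10, 13, 1, 6]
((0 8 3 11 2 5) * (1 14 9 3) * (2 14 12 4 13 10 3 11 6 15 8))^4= (0 2 5)(1 10 8 13 15 4 6 12 3)(9 11 14)= [2, 10, 5, 1, 6, 0, 12, 7, 13, 11, 8, 14, 3, 15, 9, 4]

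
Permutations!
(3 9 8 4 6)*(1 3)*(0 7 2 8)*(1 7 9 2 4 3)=(0 9)(2 8 3)(4 6 7)=[9, 1, 8, 2, 6, 5, 7, 4, 3, 0]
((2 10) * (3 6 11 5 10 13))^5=[0, 1, 5, 2, 4, 6, 13, 7, 8, 9, 11, 3, 12, 10]=(2 5 6 13 10 11 3)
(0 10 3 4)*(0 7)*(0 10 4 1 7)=(0 4)(1 7 10 3)=[4, 7, 2, 1, 0, 5, 6, 10, 8, 9, 3]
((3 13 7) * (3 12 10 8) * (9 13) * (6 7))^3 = (3 6 10 9 7 8 13 12) = [0, 1, 2, 6, 4, 5, 10, 8, 13, 7, 9, 11, 3, 12]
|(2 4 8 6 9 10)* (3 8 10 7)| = |(2 4 10)(3 8 6 9 7)| = 15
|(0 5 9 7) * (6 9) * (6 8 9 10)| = 10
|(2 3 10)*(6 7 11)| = 3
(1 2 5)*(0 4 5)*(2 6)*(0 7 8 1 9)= [4, 6, 7, 3, 5, 9, 2, 8, 1, 0]= (0 4 5 9)(1 6 2 7 8)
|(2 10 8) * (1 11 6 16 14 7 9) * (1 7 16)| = |(1 11 6)(2 10 8)(7 9)(14 16)| = 6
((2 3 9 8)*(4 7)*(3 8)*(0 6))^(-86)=(9)=[0, 1, 2, 3, 4, 5, 6, 7, 8, 9]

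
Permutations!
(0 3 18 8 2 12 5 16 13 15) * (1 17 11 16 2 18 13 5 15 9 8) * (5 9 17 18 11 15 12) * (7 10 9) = [3, 18, 5, 13, 4, 2, 6, 10, 11, 8, 9, 16, 12, 17, 14, 0, 7, 15, 1] = (0 3 13 17 15)(1 18)(2 5)(7 10 9 8 11 16)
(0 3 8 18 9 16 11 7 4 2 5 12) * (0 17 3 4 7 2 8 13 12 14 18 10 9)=[4, 1, 5, 13, 8, 14, 6, 7, 10, 16, 9, 2, 17, 12, 18, 15, 11, 3, 0]=(0 4 8 10 9 16 11 2 5 14 18)(3 13 12 17)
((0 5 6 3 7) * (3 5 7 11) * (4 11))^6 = (11) = [0, 1, 2, 3, 4, 5, 6, 7, 8, 9, 10, 11]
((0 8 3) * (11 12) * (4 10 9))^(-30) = (12) = [0, 1, 2, 3, 4, 5, 6, 7, 8, 9, 10, 11, 12]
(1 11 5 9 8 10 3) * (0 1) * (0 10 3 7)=[1, 11, 2, 10, 4, 9, 6, 0, 3, 8, 7, 5]=(0 1 11 5 9 8 3 10 7)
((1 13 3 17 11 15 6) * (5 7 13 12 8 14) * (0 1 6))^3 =(0 8 7 17)(1 14 13 11)(3 15 12 5) =[8, 14, 2, 15, 4, 3, 6, 17, 7, 9, 10, 1, 5, 11, 13, 12, 16, 0]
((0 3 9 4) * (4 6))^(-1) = [4, 1, 2, 0, 6, 5, 9, 7, 8, 3] = (0 4 6 9 3)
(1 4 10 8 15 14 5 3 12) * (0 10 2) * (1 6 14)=[10, 4, 0, 12, 2, 3, 14, 7, 15, 9, 8, 11, 6, 13, 5, 1]=(0 10 8 15 1 4 2)(3 12 6 14 5)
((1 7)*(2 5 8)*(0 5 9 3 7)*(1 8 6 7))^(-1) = [1, 3, 8, 9, 4, 0, 5, 6, 7, 2] = (0 1 3 9 2 8 7 6 5)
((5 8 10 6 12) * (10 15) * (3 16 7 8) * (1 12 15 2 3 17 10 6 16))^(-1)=[0, 3, 8, 2, 4, 12, 15, 16, 7, 9, 17, 11, 1, 13, 14, 6, 10, 5]=(1 3 2 8 7 16 10 17 5 12)(6 15)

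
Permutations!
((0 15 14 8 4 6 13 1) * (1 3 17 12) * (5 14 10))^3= (0 5 4 3 1 10 8 13 12 15 14 6 17)= [5, 10, 2, 1, 3, 4, 17, 7, 13, 9, 8, 11, 15, 12, 6, 14, 16, 0]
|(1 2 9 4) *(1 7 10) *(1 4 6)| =|(1 2 9 6)(4 7 10)| =12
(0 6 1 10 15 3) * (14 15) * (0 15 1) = (0 6)(1 10 14)(3 15) = [6, 10, 2, 15, 4, 5, 0, 7, 8, 9, 14, 11, 12, 13, 1, 3]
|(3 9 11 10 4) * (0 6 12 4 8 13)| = 10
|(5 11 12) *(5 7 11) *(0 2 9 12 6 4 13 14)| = 10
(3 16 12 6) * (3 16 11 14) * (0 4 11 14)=(0 4 11)(3 14)(6 16 12)=[4, 1, 2, 14, 11, 5, 16, 7, 8, 9, 10, 0, 6, 13, 3, 15, 12]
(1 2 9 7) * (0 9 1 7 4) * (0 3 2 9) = (1 9 4 3 2) = [0, 9, 1, 2, 3, 5, 6, 7, 8, 4]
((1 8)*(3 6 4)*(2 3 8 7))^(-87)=(1 6 7 4 2 8 3)=[0, 6, 8, 1, 2, 5, 7, 4, 3]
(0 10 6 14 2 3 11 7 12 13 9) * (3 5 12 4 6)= (0 10 3 11 7 4 6 14 2 5 12 13 9)= [10, 1, 5, 11, 6, 12, 14, 4, 8, 0, 3, 7, 13, 9, 2]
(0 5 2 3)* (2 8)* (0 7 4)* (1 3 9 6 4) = (0 5 8 2 9 6 4)(1 3 7) = [5, 3, 9, 7, 0, 8, 4, 1, 2, 6]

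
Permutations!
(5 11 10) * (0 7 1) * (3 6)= (0 7 1)(3 6)(5 11 10)= [7, 0, 2, 6, 4, 11, 3, 1, 8, 9, 5, 10]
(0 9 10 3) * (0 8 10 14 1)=(0 9 14 1)(3 8 10)=[9, 0, 2, 8, 4, 5, 6, 7, 10, 14, 3, 11, 12, 13, 1]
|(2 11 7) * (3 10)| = |(2 11 7)(3 10)| = 6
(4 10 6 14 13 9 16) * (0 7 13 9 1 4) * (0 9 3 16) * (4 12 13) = (0 7 4 10 6 14 3 16 9)(1 12 13) = [7, 12, 2, 16, 10, 5, 14, 4, 8, 0, 6, 11, 13, 1, 3, 15, 9]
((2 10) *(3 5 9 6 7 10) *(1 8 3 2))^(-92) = (1 9)(3 7)(5 10)(6 8) = [0, 9, 2, 7, 4, 10, 8, 3, 6, 1, 5]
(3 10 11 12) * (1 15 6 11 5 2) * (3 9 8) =(1 15 6 11 12 9 8 3 10 5 2) =[0, 15, 1, 10, 4, 2, 11, 7, 3, 8, 5, 12, 9, 13, 14, 6]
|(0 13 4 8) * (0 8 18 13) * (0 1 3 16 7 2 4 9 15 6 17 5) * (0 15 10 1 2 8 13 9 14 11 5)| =18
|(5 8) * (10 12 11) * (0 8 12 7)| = 7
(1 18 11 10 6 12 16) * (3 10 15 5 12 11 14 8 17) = [0, 18, 2, 10, 4, 12, 11, 7, 17, 9, 6, 15, 16, 13, 8, 5, 1, 3, 14] = (1 18 14 8 17 3 10 6 11 15 5 12 16)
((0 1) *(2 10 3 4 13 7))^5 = (0 1)(2 7 13 4 3 10) = [1, 0, 7, 10, 3, 5, 6, 13, 8, 9, 2, 11, 12, 4]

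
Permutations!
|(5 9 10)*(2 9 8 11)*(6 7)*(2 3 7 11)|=|(2 9 10 5 8)(3 7 6 11)|=20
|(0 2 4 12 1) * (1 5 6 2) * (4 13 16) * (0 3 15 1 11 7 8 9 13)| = |(0 11 7 8 9 13 16 4 12 5 6 2)(1 3 15)| = 12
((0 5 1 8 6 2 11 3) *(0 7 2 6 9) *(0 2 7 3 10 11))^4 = (11)(0 9 1)(2 8 5) = [9, 0, 8, 3, 4, 2, 6, 7, 5, 1, 10, 11]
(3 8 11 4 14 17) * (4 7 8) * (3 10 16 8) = (3 4 14 17 10 16 8 11 7) = [0, 1, 2, 4, 14, 5, 6, 3, 11, 9, 16, 7, 12, 13, 17, 15, 8, 10]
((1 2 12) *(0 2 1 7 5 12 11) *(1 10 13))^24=[0, 1, 2, 3, 4, 5, 6, 7, 8, 9, 10, 11, 12, 13]=(13)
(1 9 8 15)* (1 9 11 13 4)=(1 11 13 4)(8 15 9)=[0, 11, 2, 3, 1, 5, 6, 7, 15, 8, 10, 13, 12, 4, 14, 9]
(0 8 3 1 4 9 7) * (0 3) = (0 8)(1 4 9 7 3) = [8, 4, 2, 1, 9, 5, 6, 3, 0, 7]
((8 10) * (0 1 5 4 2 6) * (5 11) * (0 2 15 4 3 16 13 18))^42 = [11, 5, 2, 13, 4, 16, 6, 7, 8, 9, 10, 3, 12, 0, 14, 15, 18, 17, 1] = (0 11 3 13)(1 5 16 18)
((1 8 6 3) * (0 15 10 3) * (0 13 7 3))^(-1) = (0 10 15)(1 3 7 13 6 8) = [10, 3, 2, 7, 4, 5, 8, 13, 1, 9, 15, 11, 12, 6, 14, 0]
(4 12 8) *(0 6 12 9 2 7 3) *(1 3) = (0 6 12 8 4 9 2 7 1 3) = [6, 3, 7, 0, 9, 5, 12, 1, 4, 2, 10, 11, 8]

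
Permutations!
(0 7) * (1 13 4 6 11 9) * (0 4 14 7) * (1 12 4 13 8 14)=(1 8 14 7 13)(4 6 11 9 12)=[0, 8, 2, 3, 6, 5, 11, 13, 14, 12, 10, 9, 4, 1, 7]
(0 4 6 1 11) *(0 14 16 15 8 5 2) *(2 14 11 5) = (0 4 6 1 5 14 16 15 8 2) = [4, 5, 0, 3, 6, 14, 1, 7, 2, 9, 10, 11, 12, 13, 16, 8, 15]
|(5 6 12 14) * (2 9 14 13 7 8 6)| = 20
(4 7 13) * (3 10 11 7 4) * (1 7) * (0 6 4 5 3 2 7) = (0 6 4 5 3 10 11 1)(2 7 13) = [6, 0, 7, 10, 5, 3, 4, 13, 8, 9, 11, 1, 12, 2]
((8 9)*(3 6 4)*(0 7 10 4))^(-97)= (0 6 3 4 10 7)(8 9)= [6, 1, 2, 4, 10, 5, 3, 0, 9, 8, 7]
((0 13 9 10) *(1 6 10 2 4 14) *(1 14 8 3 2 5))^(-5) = (14)(0 9 1 10 13 5 6)(2 3 8 4) = [9, 10, 3, 8, 2, 6, 0, 7, 4, 1, 13, 11, 12, 5, 14]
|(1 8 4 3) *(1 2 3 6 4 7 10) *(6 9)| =|(1 8 7 10)(2 3)(4 9 6)| =12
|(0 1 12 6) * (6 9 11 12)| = |(0 1 6)(9 11 12)| = 3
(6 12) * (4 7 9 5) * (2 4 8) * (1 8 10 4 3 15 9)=(1 8 2 3 15 9 5 10 4 7)(6 12)=[0, 8, 3, 15, 7, 10, 12, 1, 2, 5, 4, 11, 6, 13, 14, 9]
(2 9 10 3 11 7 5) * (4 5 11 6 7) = (2 9 10 3 6 7 11 4 5) = [0, 1, 9, 6, 5, 2, 7, 11, 8, 10, 3, 4]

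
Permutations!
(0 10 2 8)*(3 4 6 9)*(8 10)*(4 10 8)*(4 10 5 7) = (0 10 2 8)(3 5 7 4 6 9) = [10, 1, 8, 5, 6, 7, 9, 4, 0, 3, 2]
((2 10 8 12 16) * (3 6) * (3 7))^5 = (16)(3 7 6) = [0, 1, 2, 7, 4, 5, 3, 6, 8, 9, 10, 11, 12, 13, 14, 15, 16]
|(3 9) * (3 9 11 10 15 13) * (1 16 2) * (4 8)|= |(1 16 2)(3 11 10 15 13)(4 8)|= 30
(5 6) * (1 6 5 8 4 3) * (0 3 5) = (0 3 1 6 8 4 5) = [3, 6, 2, 1, 5, 0, 8, 7, 4]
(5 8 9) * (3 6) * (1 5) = [0, 5, 2, 6, 4, 8, 3, 7, 9, 1] = (1 5 8 9)(3 6)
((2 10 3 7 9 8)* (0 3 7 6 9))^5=(0 2 6 7 8 3 10 9)=[2, 1, 6, 10, 4, 5, 7, 8, 3, 0, 9]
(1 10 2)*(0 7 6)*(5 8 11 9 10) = (0 7 6)(1 5 8 11 9 10 2) = [7, 5, 1, 3, 4, 8, 0, 6, 11, 10, 2, 9]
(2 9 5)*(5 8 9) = (2 5)(8 9) = [0, 1, 5, 3, 4, 2, 6, 7, 9, 8]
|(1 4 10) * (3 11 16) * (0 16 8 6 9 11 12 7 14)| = |(0 16 3 12 7 14)(1 4 10)(6 9 11 8)| = 12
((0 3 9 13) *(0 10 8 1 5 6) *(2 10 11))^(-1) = (0 6 5 1 8 10 2 11 13 9 3) = [6, 8, 11, 0, 4, 1, 5, 7, 10, 3, 2, 13, 12, 9]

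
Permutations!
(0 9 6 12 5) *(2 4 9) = (0 2 4 9 6 12 5) = [2, 1, 4, 3, 9, 0, 12, 7, 8, 6, 10, 11, 5]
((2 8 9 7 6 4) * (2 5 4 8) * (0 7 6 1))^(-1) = (0 1 7)(4 5)(6 9 8) = [1, 7, 2, 3, 5, 4, 9, 0, 6, 8]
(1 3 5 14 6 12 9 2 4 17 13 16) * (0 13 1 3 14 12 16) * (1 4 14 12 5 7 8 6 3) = (0 13)(1 12 9 2 14 3 7 8 6 16)(4 17) = [13, 12, 14, 7, 17, 5, 16, 8, 6, 2, 10, 11, 9, 0, 3, 15, 1, 4]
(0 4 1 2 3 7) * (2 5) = [4, 5, 3, 7, 1, 2, 6, 0] = (0 4 1 5 2 3 7)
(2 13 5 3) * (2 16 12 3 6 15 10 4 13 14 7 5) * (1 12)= (1 12 3 16)(2 14 7 5 6 15 10 4 13)= [0, 12, 14, 16, 13, 6, 15, 5, 8, 9, 4, 11, 3, 2, 7, 10, 1]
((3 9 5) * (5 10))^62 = [0, 1, 2, 10, 4, 9, 6, 7, 8, 5, 3] = (3 10)(5 9)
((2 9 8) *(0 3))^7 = (0 3)(2 9 8) = [3, 1, 9, 0, 4, 5, 6, 7, 2, 8]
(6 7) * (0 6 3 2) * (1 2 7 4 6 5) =(0 5 1 2)(3 7)(4 6) =[5, 2, 0, 7, 6, 1, 4, 3]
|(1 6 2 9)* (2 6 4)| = 4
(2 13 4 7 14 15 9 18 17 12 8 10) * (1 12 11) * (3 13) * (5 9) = (1 12 8 10 2 3 13 4 7 14 15 5 9 18 17 11) = [0, 12, 3, 13, 7, 9, 6, 14, 10, 18, 2, 1, 8, 4, 15, 5, 16, 11, 17]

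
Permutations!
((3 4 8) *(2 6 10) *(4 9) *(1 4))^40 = (2 6 10) = [0, 1, 6, 3, 4, 5, 10, 7, 8, 9, 2]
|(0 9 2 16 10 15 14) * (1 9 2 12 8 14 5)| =|(0 2 16 10 15 5 1 9 12 8 14)| =11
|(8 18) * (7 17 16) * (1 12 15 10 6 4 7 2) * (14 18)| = |(1 12 15 10 6 4 7 17 16 2)(8 14 18)| = 30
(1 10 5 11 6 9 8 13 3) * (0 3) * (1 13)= (0 3 13)(1 10 5 11 6 9 8)= [3, 10, 2, 13, 4, 11, 9, 7, 1, 8, 5, 6, 12, 0]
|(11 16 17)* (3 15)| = 6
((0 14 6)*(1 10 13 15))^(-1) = (0 6 14)(1 15 13 10) = [6, 15, 2, 3, 4, 5, 14, 7, 8, 9, 1, 11, 12, 10, 0, 13]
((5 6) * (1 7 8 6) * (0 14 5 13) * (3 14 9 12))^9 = (0 6 7 5 3 9 13 8 1 14 12) = [6, 14, 2, 9, 4, 3, 7, 5, 1, 13, 10, 11, 0, 8, 12]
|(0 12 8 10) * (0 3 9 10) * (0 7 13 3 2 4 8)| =|(0 12)(2 4 8 7 13 3 9 10)| =8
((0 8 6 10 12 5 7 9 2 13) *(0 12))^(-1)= (0 10 6 8)(2 9 7 5 12 13)= [10, 1, 9, 3, 4, 12, 8, 5, 0, 7, 6, 11, 13, 2]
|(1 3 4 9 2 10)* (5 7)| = 6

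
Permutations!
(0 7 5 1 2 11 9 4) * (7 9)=[9, 2, 11, 3, 0, 1, 6, 5, 8, 4, 10, 7]=(0 9 4)(1 2 11 7 5)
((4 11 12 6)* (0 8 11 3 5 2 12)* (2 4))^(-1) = (0 11 8)(2 6 12)(3 4 5) = [11, 1, 6, 4, 5, 3, 12, 7, 0, 9, 10, 8, 2]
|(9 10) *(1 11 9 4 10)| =6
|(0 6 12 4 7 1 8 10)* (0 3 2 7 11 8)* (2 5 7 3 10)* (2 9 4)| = 8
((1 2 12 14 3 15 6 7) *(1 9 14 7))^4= (1 9 6 7 15 12 3 2 14)= [0, 9, 14, 2, 4, 5, 7, 15, 8, 6, 10, 11, 3, 13, 1, 12]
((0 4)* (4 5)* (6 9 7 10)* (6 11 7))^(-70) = [4, 1, 2, 3, 5, 0, 6, 11, 8, 9, 7, 10] = (0 4 5)(7 11 10)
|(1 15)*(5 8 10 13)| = |(1 15)(5 8 10 13)| = 4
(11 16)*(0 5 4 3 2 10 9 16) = (0 5 4 3 2 10 9 16 11) = [5, 1, 10, 2, 3, 4, 6, 7, 8, 16, 9, 0, 12, 13, 14, 15, 11]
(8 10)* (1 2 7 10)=[0, 2, 7, 3, 4, 5, 6, 10, 1, 9, 8]=(1 2 7 10 8)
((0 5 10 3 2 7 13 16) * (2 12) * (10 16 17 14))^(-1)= (0 16 5)(2 12 3 10 14 17 13 7)= [16, 1, 12, 10, 4, 0, 6, 2, 8, 9, 14, 11, 3, 7, 17, 15, 5, 13]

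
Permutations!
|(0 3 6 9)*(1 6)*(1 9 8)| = 3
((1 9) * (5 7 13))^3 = (13)(1 9) = [0, 9, 2, 3, 4, 5, 6, 7, 8, 1, 10, 11, 12, 13]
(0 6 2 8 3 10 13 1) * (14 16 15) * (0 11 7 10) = (0 6 2 8 3)(1 11 7 10 13)(14 16 15) = [6, 11, 8, 0, 4, 5, 2, 10, 3, 9, 13, 7, 12, 1, 16, 14, 15]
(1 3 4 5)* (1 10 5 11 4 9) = (1 3 9)(4 11)(5 10) = [0, 3, 2, 9, 11, 10, 6, 7, 8, 1, 5, 4]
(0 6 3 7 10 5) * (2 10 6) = (0 2 10 5)(3 7 6) = [2, 1, 10, 7, 4, 0, 3, 6, 8, 9, 5]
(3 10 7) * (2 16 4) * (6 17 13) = (2 16 4)(3 10 7)(6 17 13) = [0, 1, 16, 10, 2, 5, 17, 3, 8, 9, 7, 11, 12, 6, 14, 15, 4, 13]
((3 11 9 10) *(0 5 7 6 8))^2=(0 7 8 5 6)(3 9)(10 11)=[7, 1, 2, 9, 4, 6, 0, 8, 5, 3, 11, 10]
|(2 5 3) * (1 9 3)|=|(1 9 3 2 5)|=5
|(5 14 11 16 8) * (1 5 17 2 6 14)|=14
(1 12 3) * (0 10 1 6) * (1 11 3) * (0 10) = (1 12)(3 6 10 11) = [0, 12, 2, 6, 4, 5, 10, 7, 8, 9, 11, 3, 1]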